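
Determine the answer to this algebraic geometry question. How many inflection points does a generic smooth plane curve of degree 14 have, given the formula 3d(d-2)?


For a general smooth plane curve C of degree d, the inflection points are
the intersection of C with its Hessian curve, which has degree 3(d-2).
By Bezout, the total intersection number is d * 3(d-2) = 14 * 36 = 504.
For a general curve every flex is ordinary, so each contributes
multiplicity 1 to C·Hess(C), and the number of distinct inflection
points is 3d(d-2).
Inflection points = 3*14*(14-2) = 3*14*12 = 504

504


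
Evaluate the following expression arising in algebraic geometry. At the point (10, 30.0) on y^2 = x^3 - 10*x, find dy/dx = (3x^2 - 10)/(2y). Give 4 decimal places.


Using implicit differentiation of y^2 = x^3 - 10*x:
2y * dy/dx = 3x^2 - 10
dy/dx = (3x^2 - 10)/(2y)
Numerator: 3*10^2 - 10 = 290
Denominator: 2*30.0 = 60.0
dy/dx = 290/60.0 = 4.8333

4.8333


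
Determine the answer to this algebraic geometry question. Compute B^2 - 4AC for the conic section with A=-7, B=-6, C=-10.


The discriminant of a conic Ax^2 + Bxy + Cy^2 + ... = 0 is B^2 - 4AC.
B^2 = (-6)^2 = 36
4AC = 4*(-7)*(-10) = 280
Discriminant = 36 - 280 = -244

-244


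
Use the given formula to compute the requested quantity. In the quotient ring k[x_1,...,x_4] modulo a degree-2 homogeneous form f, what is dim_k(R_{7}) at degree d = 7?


For R = k[x_1,...,x_n]/(f) with f homogeneous of degree e:
The Hilbert series is (1 - t^e)/(1 - t)^n.
So h(d) = C(d+n-1, n-1) - C(d-e+n-1, n-1) for d >= e.
With n=4, e=2, d=7:
C(7+4-1, 4-1) = C(10, 3) = 120
C(7-2+4-1, 4-1) = C(8, 3) = 56
h(7) = 120 - 56 = 64

64


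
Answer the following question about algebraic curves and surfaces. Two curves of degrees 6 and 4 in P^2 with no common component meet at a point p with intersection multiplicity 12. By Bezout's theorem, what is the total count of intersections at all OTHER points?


By Bezout's theorem, the total intersection number is d1 * d2.
Total = 6 * 4 = 24
Intersection multiplicity at p = 12
Remaining intersections = 24 - 12 = 12

12


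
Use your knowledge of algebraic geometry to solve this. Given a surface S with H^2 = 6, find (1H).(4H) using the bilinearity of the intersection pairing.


Using bilinearity of the intersection pairing on a surface S:
(aH).(bH) = ab * (H.H)
We have H^2 = 6.
D.E = (1H).(4H) = 1*4*6
= 4*6
= 24

24


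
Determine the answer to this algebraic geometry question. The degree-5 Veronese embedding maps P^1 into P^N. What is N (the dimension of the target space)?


The Veronese embedding v_d: P^n -> P^N maps each point to all
degree-d monomials in n+1 homogeneous coordinates.
N = C(n+d, d) - 1
N = C(1+5, 5) - 1
N = C(6, 5) - 1
C(6, 5) = 6
N = 6 - 1 = 5

5


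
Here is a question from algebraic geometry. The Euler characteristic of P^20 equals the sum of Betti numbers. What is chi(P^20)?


The complex projective space P^20 has one cell in each even real dimension 0, 2, ..., 40.
The cohomology groups are H^{2k}(P^20) = Z for k = 0,...,20, and 0 otherwise.
Euler characteristic = sum of Betti numbers = 1 per even-dimensional cohomology group.
chi(P^20) = 20 + 1 = 21

21


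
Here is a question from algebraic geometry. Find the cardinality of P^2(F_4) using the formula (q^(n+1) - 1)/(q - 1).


P^2(F_4) has (q^(n+1) - 1)/(q - 1) points.
= 4^2 + 4^1 + 4^0
= 16 + 4 + 1
= 21

21


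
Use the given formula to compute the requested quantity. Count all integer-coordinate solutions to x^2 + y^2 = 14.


Systematically check integer values of x where x^2 <= 14.
For each valid x, check if 14 - x^2 is a perfect square.
Total integer solutions found: 0

0


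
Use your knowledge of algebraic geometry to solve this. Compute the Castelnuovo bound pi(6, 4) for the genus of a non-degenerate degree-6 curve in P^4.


Castelnuovo's bound: write d - 1 = m(r-1) + epsilon with 0 <= epsilon < r-1.
d - 1 = 6 - 1 = 5
r - 1 = 4 - 1 = 3
5 = 1*3 + 2, so m = 1, epsilon = 2
pi(d, r) = m(m-1)(r-1)/2 + m*epsilon
= 1*0*3/2 + 1*2
= 0/2 + 2
= 0 + 2 = 2

2


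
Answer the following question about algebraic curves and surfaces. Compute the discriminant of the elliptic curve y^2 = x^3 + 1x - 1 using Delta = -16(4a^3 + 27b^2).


Compute each component:
4a^3 = 4*1^3 = 4*1 = 4
27b^2 = 27*(-1)^2 = 27*1 = 27
4a^3 + 27b^2 = 4 + 27 = 31
Delta = -16*31 = -496

-496


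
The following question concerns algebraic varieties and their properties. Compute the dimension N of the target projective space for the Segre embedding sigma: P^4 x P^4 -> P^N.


The Segre embedding maps P^m x P^n into P^N via
all products of coordinates from each factor.
N = (m+1)(n+1) - 1
N = (4+1)(4+1) - 1
N = 5*5 - 1
N = 25 - 1 = 24

24


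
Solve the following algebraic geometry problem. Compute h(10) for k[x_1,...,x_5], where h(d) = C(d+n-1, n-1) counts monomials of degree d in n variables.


The Hilbert function for the polynomial ring in 5 variables is:
h(d) = C(d+n-1, n-1)
h(10) = C(10+5-1, 5-1) = C(14, 4)
= 14! / (4! * 10!)
= 1001

1001


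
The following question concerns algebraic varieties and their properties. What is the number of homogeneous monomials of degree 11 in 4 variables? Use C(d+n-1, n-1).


The number of degree-11 monomials in 4 variables is C(d+n-1, n-1).
= C(11+4-1, 4-1) = C(14, 3)
= 364

364


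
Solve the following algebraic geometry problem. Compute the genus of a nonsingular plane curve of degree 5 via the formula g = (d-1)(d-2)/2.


Using the genus formula for smooth plane curves:
g = (d-1)(d-2)/2
g = (5-1)(5-2)/2
g = 4*3/2
g = 12/2 = 6

6


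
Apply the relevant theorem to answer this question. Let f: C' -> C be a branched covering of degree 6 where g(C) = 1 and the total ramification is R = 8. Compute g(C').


Riemann-Hurwitz formula: 2g' - 2 = d(2g - 2) + R
Given: d = 6, g = 1, R = 8
2g' - 2 = 6*(2*1 - 2) + 8
2g' - 2 = 6*0 + 8
2g' - 2 = 0 + 8 = 8
2g' = 10
g' = 5

5


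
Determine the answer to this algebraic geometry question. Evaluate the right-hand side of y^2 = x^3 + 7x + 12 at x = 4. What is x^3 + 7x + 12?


Compute x^3 + 7x + 12 at x = 4:
x^3 = 4^3 = 64
7*x = 7*4 = 28
Sum: 64 + 28 + 12 = 104

104


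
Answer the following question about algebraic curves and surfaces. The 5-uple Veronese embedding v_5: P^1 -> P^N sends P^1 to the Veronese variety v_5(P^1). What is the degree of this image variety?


The Veronese variety v_5(P^1) has degree d^r.
d^r = 5^1 = 5

5


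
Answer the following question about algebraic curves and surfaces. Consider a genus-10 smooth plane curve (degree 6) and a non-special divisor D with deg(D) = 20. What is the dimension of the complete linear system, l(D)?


First, compute the genus of a smooth plane curve of degree 6:
g = (d-1)(d-2)/2 = (6-1)(6-2)/2 = 10
For a non-special divisor D (i.e., h^1(D) = 0), Riemann-Roch gives:
l(D) = deg(D) - g + 1
Since deg(D) = 20 >= 2g - 1 = 19, D is non-special.
l(D) = 20 - 10 + 1 = 11

11


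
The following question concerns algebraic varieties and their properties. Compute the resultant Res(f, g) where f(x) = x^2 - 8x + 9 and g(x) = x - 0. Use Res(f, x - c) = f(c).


For Res(f, x - c), we evaluate f at x = c.
f(0) = 0^2 - 8*0 + 9
= 0 + 0 + 9
= 0 + 9 = 9
Res(f, g) = 9

9


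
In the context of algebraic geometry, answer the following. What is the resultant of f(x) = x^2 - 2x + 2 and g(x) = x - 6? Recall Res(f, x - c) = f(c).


For Res(f, x - c), we evaluate f at x = c.
f(6) = 6^2 - 2*6 + 2
= 36 - 12 + 2
= 24 + 2 = 26
Res(f, g) = 26

26


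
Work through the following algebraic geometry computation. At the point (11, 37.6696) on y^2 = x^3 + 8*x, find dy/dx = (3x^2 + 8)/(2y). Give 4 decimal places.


Using implicit differentiation of y^2 = x^3 + 8*x:
2y * dy/dx = 3x^2 + 8
dy/dx = (3x^2 + 8)/(2y)
Numerator: 3*11^2 + 8 = 371
Denominator: 2*37.6696 = 75.3392
dy/dx = 371/75.3392 = 4.9244

4.9244


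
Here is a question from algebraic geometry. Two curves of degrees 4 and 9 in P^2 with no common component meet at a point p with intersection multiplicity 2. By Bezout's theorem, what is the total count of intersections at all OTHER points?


By Bezout's theorem, the total intersection number is d1 * d2.
Total = 4 * 9 = 36
Intersection multiplicity at p = 2
Remaining intersections = 36 - 2 = 34

34


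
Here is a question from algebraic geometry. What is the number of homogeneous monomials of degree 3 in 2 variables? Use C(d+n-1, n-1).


The number of degree-3 monomials in 2 variables is C(d+n-1, n-1).
= C(3+2-1, 2-1) = C(4, 1)
= 4

4


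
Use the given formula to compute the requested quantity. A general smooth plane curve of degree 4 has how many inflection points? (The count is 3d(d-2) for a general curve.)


For a general smooth plane curve C of degree d, the inflection points are
the intersection of C with its Hessian curve, which has degree 3(d-2).
By Bezout, the total intersection number is d * 3(d-2) = 4 * 6 = 24.
For a general curve every flex is ordinary, so each contributes
multiplicity 1 to C·Hess(C), and the number of distinct inflection
points is 3d(d-2).
Inflection points = 3*4*(4-2) = 3*4*2 = 24

24


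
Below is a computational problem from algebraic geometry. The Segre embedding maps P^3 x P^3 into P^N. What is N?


The Segre embedding maps P^m x P^n into P^N via
all products of coordinates from each factor.
N = (m+1)(n+1) - 1
N = (3+1)(3+1) - 1
N = 4*4 - 1
N = 16 - 1 = 15

15


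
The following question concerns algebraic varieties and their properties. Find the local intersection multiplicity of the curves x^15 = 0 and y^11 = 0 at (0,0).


The intersection multiplicity of V(x^a) and V(y^b) at the origin is:
I(O; V(x^15), V(y^11)) = dim_k(k[x,y]/(x^15, y^11))
A basis for k[x,y]/(x^15, y^11) is the set of monomials x^i * y^j
where 0 <= i < 15 and 0 <= j < 11.
The number of such monomials is 15 * 11 = 165

165


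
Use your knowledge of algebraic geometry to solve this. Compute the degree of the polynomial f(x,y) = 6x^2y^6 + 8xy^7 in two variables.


Examine each term for its total degree (sum of exponents).
  Term '6x^2y^6' has total degree 2+6 = 8.
  Term '8xy^7' has total degree 1+7 = 8.
The maximum total degree among all terms is 8.

8


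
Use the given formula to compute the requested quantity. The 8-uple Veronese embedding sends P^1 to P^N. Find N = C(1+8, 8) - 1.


The Veronese embedding v_d: P^n -> P^N maps each point to all
degree-d monomials in n+1 homogeneous coordinates.
N = C(n+d, d) - 1
N = C(1+8, 8) - 1
N = C(9, 8) - 1
C(9, 8) = 9
N = 9 - 1 = 8

8


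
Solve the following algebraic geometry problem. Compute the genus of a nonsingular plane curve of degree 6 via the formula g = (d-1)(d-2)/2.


Using the genus formula for smooth plane curves:
g = (d-1)(d-2)/2
g = (6-1)(6-2)/2
g = 5*4/2
g = 20/2 = 10

10


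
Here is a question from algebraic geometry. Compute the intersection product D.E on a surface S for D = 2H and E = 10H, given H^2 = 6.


Using bilinearity of the intersection pairing on a surface S:
(aH).(bH) = ab * (H.H)
We have H^2 = 6.
D.E = (2H).(10H) = 2*10*6
= 20*6
= 120

120


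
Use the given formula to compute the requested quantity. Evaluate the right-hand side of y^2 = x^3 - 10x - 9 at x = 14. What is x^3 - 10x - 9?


Compute x^3 - 10x - 9 at x = 14:
x^3 = 14^3 = 2744
(-10)*x = (-10)*14 = -140
Sum: 2744 - 140 - 9 = 2595

2595


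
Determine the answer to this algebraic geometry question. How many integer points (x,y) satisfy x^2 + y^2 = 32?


Systematically check integer values of x where x^2 <= 32.
For each valid x, check if 32 - x^2 is a perfect square.
x=4: 32 - 16 = 16, sqrt = 4 (valid)
Total integer solutions found: 4

4


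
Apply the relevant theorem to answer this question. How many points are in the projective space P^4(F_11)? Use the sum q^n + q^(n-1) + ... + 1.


P^4(F_11) has (q^(n+1) - 1)/(q - 1) points.
= 11^4 + 11^3 + 11^2 + 11^1 + 11^0
= 14641 + 1331 + 121 + 11 + 1
= 16105

16105


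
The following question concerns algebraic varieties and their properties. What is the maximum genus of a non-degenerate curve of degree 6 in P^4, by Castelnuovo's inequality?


Castelnuovo's bound: write d - 1 = m(r-1) + epsilon with 0 <= epsilon < r-1.
d - 1 = 6 - 1 = 5
r - 1 = 4 - 1 = 3
5 = 1*3 + 2, so m = 1, epsilon = 2
pi(d, r) = m(m-1)(r-1)/2 + m*epsilon
= 1*0*3/2 + 1*2
= 0/2 + 2
= 0 + 2 = 2

2


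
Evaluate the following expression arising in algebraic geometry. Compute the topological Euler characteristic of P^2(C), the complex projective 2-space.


The complex projective space P^2 has one cell in each even real dimension 0, 2, ..., 4.
The cohomology groups are H^{2k}(P^2) = Z for k = 0,...,2, and 0 otherwise.
Euler characteristic = sum of Betti numbers = 1 per even-dimensional cohomology group.
chi(P^2) = 2 + 1 = 3

3


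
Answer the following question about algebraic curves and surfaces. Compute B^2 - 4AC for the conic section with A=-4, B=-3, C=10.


The discriminant of a conic Ax^2 + Bxy + Cy^2 + ... = 0 is B^2 - 4AC.
B^2 = (-3)^2 = 9
4AC = 4*(-4)*10 = -160
Discriminant = 9 + 160 = 169

169


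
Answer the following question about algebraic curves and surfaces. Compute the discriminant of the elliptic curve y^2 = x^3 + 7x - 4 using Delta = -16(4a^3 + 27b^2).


Compute each component:
4a^3 = 4*7^3 = 4*343 = 1372
27b^2 = 27*(-4)^2 = 27*16 = 432
4a^3 + 27b^2 = 1372 + 432 = 1804
Delta = -16*1804 = -28864

-28864


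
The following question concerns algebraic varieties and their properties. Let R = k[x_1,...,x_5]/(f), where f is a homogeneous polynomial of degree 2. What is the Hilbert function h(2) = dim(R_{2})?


For R = k[x_1,...,x_n]/(f) with f homogeneous of degree e:
The Hilbert series is (1 - t^e)/(1 - t)^n.
So h(d) = C(d+n-1, n-1) - C(d-e+n-1, n-1) for d >= e.
With n=5, e=2, d=2:
C(2+5-1, 5-1) = C(6, 4) = 15
C(2-2+5-1, 5-1) = C(4, 4) = 1
h(2) = 15 - 1 = 14

14


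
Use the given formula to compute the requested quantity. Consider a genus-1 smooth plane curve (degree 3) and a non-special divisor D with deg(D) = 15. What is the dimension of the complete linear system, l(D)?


First, compute the genus of a smooth plane curve of degree 3:
g = (d-1)(d-2)/2 = (3-1)(3-2)/2 = 1
For a non-special divisor D (i.e., h^1(D) = 0), Riemann-Roch gives:
l(D) = deg(D) - g + 1
Since deg(D) = 15 >= 2g - 1 = 1, D is non-special.
l(D) = 15 - 1 + 1 = 15

15


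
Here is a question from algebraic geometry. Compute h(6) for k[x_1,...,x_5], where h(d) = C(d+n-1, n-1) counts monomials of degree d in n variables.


The Hilbert function for the polynomial ring in 5 variables is:
h(d) = C(d+n-1, n-1)
h(6) = C(6+5-1, 5-1) = C(10, 4)
= 10! / (4! * 6!)
= 210

210


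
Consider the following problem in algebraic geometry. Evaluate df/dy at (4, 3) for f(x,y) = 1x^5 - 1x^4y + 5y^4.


df/dy = (-1)*x^4 + 4*5*y^3
At (4,3): (-1)*4^4 + 4*5*3^3
= -256 + 540
= 284

284


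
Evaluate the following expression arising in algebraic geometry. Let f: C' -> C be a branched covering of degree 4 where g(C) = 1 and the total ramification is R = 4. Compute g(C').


Riemann-Hurwitz formula: 2g' - 2 = d(2g - 2) + R
Given: d = 4, g = 1, R = 4
2g' - 2 = 4*(2*1 - 2) + 4
2g' - 2 = 4*0 + 4
2g' - 2 = 0 + 4 = 4
2g' = 6
g' = 3

3


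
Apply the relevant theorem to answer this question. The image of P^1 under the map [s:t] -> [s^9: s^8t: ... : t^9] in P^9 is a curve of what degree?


The rational normal curve in P^9 is the image of P^1 under the 9-uple Veronese.
A general hyperplane in P^9 pulls back to a degree-9 form on P^1, which has 9 zeros,
so the curve meets a general hyperplane in 9 points. Degree = 9.

9


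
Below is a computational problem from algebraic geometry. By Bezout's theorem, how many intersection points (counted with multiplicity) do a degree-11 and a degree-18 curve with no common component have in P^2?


Bezout's theorem states the intersection count equals the product of degrees.
Intersection count = 11 * 18 = 198

198


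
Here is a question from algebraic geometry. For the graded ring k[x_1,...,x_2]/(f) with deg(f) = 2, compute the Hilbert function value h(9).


For R = k[x_1,...,x_n]/(f) with f homogeneous of degree e:
The Hilbert series is (1 - t^e)/(1 - t)^n.
So h(d) = C(d+n-1, n-1) - C(d-e+n-1, n-1) for d >= e.
With n=2, e=2, d=9:
C(9+2-1, 2-1) = C(10, 1) = 10
C(9-2+2-1, 2-1) = C(8, 1) = 8
h(9) = 10 - 8 = 2

2


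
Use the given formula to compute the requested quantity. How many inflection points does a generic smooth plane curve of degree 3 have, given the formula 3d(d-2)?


For a general smooth plane curve C of degree d, the inflection points are
the intersection of C with its Hessian curve, which has degree 3(d-2).
By Bezout, the total intersection number is d * 3(d-2) = 3 * 3 = 9.
For a general curve every flex is ordinary, so each contributes
multiplicity 1 to C·Hess(C), and the number of distinct inflection
points is 3d(d-2).
Inflection points = 3*3*(3-2) = 3*3*1 = 9

9


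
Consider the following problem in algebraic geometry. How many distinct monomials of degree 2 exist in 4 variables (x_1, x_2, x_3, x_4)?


The number of degree-2 monomials in 4 variables is C(d+n-1, n-1).
= C(2+4-1, 4-1) = C(5, 3)
= 10

10


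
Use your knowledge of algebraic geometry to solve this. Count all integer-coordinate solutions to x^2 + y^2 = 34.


Systematically check integer values of x where x^2 <= 34.
For each valid x, check if 34 - x^2 is a perfect square.
x=3: 34 - 9 = 25, sqrt = 5 (valid)
x=5: 34 - 25 = 9, sqrt = 3 (valid)
Total integer solutions found: 8

8


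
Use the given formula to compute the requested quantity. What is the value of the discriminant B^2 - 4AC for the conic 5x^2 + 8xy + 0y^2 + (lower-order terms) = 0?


The discriminant of a conic Ax^2 + Bxy + Cy^2 + ... = 0 is B^2 - 4AC.
B^2 = 8^2 = 64
4AC = 4*5*0 = 0
Discriminant = 64 + 0 = 64

64


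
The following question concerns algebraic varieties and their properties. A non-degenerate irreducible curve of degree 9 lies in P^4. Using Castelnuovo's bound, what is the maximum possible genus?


Castelnuovo's bound: write d - 1 = m(r-1) + epsilon with 0 <= epsilon < r-1.
d - 1 = 9 - 1 = 8
r - 1 = 4 - 1 = 3
8 = 2*3 + 2, so m = 2, epsilon = 2
pi(d, r) = m(m-1)(r-1)/2 + m*epsilon
= 2*1*3/2 + 2*2
= 6/2 + 4
= 3 + 4 = 7

7


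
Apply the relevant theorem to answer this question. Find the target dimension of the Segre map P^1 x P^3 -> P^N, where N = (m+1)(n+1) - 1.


The Segre embedding maps P^m x P^n into P^N via
all products of coordinates from each factor.
N = (m+1)(n+1) - 1
N = (1+1)(3+1) - 1
N = 2*4 - 1
N = 8 - 1 = 7

7


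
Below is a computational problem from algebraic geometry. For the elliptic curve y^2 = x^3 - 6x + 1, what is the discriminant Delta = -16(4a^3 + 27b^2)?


Compute each component:
4a^3 = 4*(-6)^3 = 4*(-216) = -864
27b^2 = 27*1^2 = 27*1 = 27
4a^3 + 27b^2 = -864 + 27 = -837
Delta = -16*(-837) = 13392

13392


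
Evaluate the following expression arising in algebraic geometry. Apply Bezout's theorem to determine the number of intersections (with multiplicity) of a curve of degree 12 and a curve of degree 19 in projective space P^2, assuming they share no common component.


Bezout's theorem states the intersection count equals the product of degrees.
Intersection count = 12 * 19 = 228

228


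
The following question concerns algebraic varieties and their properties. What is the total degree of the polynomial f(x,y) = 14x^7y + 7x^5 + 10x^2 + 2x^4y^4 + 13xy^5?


Examine each term for its total degree (sum of exponents).
  Term '14x^7y' has total degree 7+1 = 8.
  Term '7x^5' has total degree 5+0 = 5.
  Term '10x^2' has total degree 2+0 = 2.
  Term '2x^4y^4' has total degree 4+4 = 8.
  Term '13xy^5' has total degree 1+5 = 6.
The maximum total degree among all terms is 8.

8


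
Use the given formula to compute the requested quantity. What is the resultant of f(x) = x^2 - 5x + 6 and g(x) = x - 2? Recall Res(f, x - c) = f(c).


For Res(f, x - c), we evaluate f at x = c.
f(2) = 2^2 - 5*2 + 6
= 4 - 10 + 6
= -6 + 6 = 0
Res(f, g) = 0

0


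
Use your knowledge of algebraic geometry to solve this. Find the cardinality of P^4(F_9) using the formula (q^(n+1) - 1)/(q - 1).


P^4(F_9) has (q^(n+1) - 1)/(q - 1) points.
= 9^4 + 9^3 + 9^2 + 9^1 + 9^0
= 6561 + 729 + 81 + 9 + 1
= 7381

7381


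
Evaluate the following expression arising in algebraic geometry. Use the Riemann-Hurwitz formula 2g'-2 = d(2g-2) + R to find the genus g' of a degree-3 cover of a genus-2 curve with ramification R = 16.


Riemann-Hurwitz formula: 2g' - 2 = d(2g - 2) + R
Given: d = 3, g = 2, R = 16
2g' - 2 = 3*(2*2 - 2) + 16
2g' - 2 = 3*2 + 16
2g' - 2 = 6 + 16 = 22
2g' = 24
g' = 12

12


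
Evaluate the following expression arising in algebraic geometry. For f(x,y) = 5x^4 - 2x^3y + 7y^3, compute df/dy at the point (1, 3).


df/dy = (-2)*x^3 + 3*7*y^2
At (1,3): (-2)*1^3 + 3*7*3^2
= -2 + 189
= 187

187


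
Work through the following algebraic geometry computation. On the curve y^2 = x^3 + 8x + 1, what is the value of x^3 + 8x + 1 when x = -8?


Compute x^3 + 8x + 1 at x = -8:
x^3 = (-8)^3 = -512
8*x = 8*(-8) = -64
Sum: -512 - 64 + 1 = -575

-575


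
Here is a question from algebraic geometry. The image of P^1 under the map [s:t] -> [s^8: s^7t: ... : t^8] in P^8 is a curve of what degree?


The rational normal curve in P^8 is the image of P^1 under the 8-uple Veronese.
A general hyperplane in P^8 pulls back to a degree-8 form on P^1, which has 8 zeros,
so the curve meets a general hyperplane in 8 points. Degree = 8.

8


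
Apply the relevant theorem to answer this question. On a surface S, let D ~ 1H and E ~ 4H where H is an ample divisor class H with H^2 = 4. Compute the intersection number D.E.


Using bilinearity of the intersection pairing on a surface S:
(aH).(bH) = ab * (H.H)
We have H^2 = 4.
D.E = (1H).(4H) = 1*4*4
= 4*4
= 16

16


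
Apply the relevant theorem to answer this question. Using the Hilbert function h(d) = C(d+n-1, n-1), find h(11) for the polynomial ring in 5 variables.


The Hilbert function for the polynomial ring in 5 variables is:
h(d) = C(d+n-1, n-1)
h(11) = C(11+5-1, 5-1) = C(15, 4)
= 15! / (4! * 11!)
= 1365

1365


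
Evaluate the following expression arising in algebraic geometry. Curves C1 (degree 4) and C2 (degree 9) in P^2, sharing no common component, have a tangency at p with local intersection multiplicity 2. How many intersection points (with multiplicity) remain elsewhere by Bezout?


By Bezout's theorem, the total intersection number is d1 * d2.
Total = 4 * 9 = 36
Intersection multiplicity at p = 2
Remaining intersections = 36 - 2 = 34

34


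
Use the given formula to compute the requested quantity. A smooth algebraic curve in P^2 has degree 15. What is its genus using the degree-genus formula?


Using the genus formula for smooth plane curves:
g = (d-1)(d-2)/2
g = (15-1)(15-2)/2
g = 14*13/2
g = 182/2 = 91

91


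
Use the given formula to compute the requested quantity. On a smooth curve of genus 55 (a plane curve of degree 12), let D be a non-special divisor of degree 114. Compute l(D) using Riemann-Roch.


First, compute the genus of a smooth plane curve of degree 12:
g = (d-1)(d-2)/2 = (12-1)(12-2)/2 = 55
For a non-special divisor D (i.e., h^1(D) = 0), Riemann-Roch gives:
l(D) = deg(D) - g + 1
Since deg(D) = 114 >= 2g - 1 = 109, D is non-special.
l(D) = 114 - 55 + 1 = 60

60


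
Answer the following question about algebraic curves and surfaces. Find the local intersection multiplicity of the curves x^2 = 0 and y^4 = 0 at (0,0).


The intersection multiplicity of V(x^a) and V(y^b) at the origin is:
I(O; V(x^2), V(y^4)) = dim_k(k[x,y]/(x^2, y^4))
A basis for k[x,y]/(x^2, y^4) is the set of monomials x^i * y^j
where 0 <= i < 2 and 0 <= j < 4.
The number of such monomials is 2 * 4 = 8

8


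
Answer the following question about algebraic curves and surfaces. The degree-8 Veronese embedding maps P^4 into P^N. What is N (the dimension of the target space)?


The Veronese embedding v_d: P^n -> P^N maps each point to all
degree-d monomials in n+1 homogeneous coordinates.
N = C(n+d, d) - 1
N = C(4+8, 8) - 1
N = C(12, 8) - 1
C(12, 8) = 495
N = 495 - 1 = 494

494


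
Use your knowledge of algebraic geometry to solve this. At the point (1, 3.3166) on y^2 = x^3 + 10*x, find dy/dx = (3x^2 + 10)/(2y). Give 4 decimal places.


Using implicit differentiation of y^2 = x^3 + 10*x:
2y * dy/dx = 3x^2 + 10
dy/dx = (3x^2 + 10)/(2y)
Numerator: 3*1^2 + 10 = 13
Denominator: 2*3.3166 = 6.6332
dy/dx = 13/6.6332 = 1.9598

1.9598


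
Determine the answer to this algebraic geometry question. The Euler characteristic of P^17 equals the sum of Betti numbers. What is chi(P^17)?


The complex projective space P^17 has one cell in each even real dimension 0, 2, ..., 34.
The cohomology groups are H^{2k}(P^17) = Z for k = 0,...,17, and 0 otherwise.
Euler characteristic = sum of Betti numbers = 1 per even-dimensional cohomology group.
chi(P^17) = 17 + 1 = 18

18


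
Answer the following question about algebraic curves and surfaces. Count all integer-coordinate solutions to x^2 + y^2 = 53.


Systematically check integer values of x where x^2 <= 53.
For each valid x, check if 53 - x^2 is a perfect square.
x=2: 53 - 4 = 49, sqrt = 7 (valid)
x=7: 53 - 49 = 4, sqrt = 2 (valid)
Total integer solutions found: 8

8


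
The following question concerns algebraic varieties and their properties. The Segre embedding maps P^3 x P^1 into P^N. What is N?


The Segre embedding maps P^m x P^n into P^N via
all products of coordinates from each factor.
N = (m+1)(n+1) - 1
N = (3+1)(1+1) - 1
N = 4*2 - 1
N = 8 - 1 = 7

7


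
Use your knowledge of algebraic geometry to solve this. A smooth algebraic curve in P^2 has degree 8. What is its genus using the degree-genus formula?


Using the genus formula for smooth plane curves:
g = (d-1)(d-2)/2
g = (8-1)(8-2)/2
g = 7*6/2
g = 42/2 = 21

21


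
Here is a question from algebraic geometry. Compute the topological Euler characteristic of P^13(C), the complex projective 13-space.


The complex projective space P^13 has one cell in each even real dimension 0, 2, ..., 26.
The cohomology groups are H^{2k}(P^13) = Z for k = 0,...,13, and 0 otherwise.
Euler characteristic = sum of Betti numbers = 1 per even-dimensional cohomology group.
chi(P^13) = 13 + 1 = 14

14


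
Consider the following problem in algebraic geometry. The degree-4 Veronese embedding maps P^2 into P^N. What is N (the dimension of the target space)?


The Veronese embedding v_d: P^n -> P^N maps each point to all
degree-d monomials in n+1 homogeneous coordinates.
N = C(n+d, d) - 1
N = C(2+4, 4) - 1
N = C(6, 4) - 1
C(6, 4) = 15
N = 15 - 1 = 14

14


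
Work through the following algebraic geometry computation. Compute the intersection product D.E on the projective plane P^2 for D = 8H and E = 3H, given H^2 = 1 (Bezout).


Using bilinearity of the intersection pairing on the projective plane P^2:
(aH).(bH) = ab * (H.H)
We have H^2 = 1 (Bezout).
D.E = (8H).(3H) = 8*3*1
= 24*1
= 24

24


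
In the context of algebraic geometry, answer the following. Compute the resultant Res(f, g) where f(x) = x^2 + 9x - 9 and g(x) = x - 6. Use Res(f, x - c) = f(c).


For Res(f, x - c), we evaluate f at x = c.
f(6) = 6^2 + 9*6 - 9
= 36 + 54 - 9
= 90 - 9 = 81
Res(f, g) = 81

81


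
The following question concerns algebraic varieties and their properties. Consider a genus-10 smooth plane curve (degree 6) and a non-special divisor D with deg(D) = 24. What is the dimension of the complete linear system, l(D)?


First, compute the genus of a smooth plane curve of degree 6:
g = (d-1)(d-2)/2 = (6-1)(6-2)/2 = 10
For a non-special divisor D (i.e., h^1(D) = 0), Riemann-Roch gives:
l(D) = deg(D) - g + 1
Since deg(D) = 24 >= 2g - 1 = 19, D is non-special.
l(D) = 24 - 10 + 1 = 15

15


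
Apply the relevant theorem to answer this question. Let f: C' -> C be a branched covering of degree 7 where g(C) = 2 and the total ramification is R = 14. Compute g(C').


Riemann-Hurwitz formula: 2g' - 2 = d(2g - 2) + R
Given: d = 7, g = 2, R = 14
2g' - 2 = 7*(2*2 - 2) + 14
2g' - 2 = 7*2 + 14
2g' - 2 = 14 + 14 = 28
2g' = 30
g' = 15

15


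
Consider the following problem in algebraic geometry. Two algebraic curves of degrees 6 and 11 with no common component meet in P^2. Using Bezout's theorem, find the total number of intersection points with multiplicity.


Bezout's theorem states the intersection count equals the product of degrees.
Intersection count = 6 * 11 = 66

66


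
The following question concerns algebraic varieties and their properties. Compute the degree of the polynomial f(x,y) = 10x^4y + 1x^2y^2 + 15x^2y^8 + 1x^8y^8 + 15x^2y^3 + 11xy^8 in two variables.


Examine each term for its total degree (sum of exponents).
  Term '10x^4y' has total degree 4+1 = 5.
  Term '1x^2y^2' has total degree 2+2 = 4.
  Term '15x^2y^8' has total degree 2+8 = 10.
  Term '1x^8y^8' has total degree 8+8 = 16.
  Term '15x^2y^3' has total degree 2+3 = 5.
  Term '11xy^8' has total degree 1+8 = 9.
The maximum total degree among all terms is 16.

16


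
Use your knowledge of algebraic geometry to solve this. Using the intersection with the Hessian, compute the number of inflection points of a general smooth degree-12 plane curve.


For a general smooth plane curve C of degree d, the inflection points are
the intersection of C with its Hessian curve, which has degree 3(d-2).
By Bezout, the total intersection number is d * 3(d-2) = 12 * 30 = 360.
For a general curve every flex is ordinary, so each contributes
multiplicity 1 to C·Hess(C), and the number of distinct inflection
points is 3d(d-2).
Inflection points = 3*12*(12-2) = 3*12*10 = 360

360


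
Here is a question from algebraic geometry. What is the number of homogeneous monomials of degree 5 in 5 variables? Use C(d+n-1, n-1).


The number of degree-5 monomials in 5 variables is C(d+n-1, n-1).
= C(5+5-1, 5-1) = C(9, 4)
= 126

126


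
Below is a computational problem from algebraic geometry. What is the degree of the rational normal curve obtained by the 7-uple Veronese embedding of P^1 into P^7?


The rational normal curve in P^7 is the image of P^1 under the 7-uple Veronese.
A general hyperplane in P^7 pulls back to a degree-7 form on P^1, which has 7 zeros,
so the curve meets a general hyperplane in 7 points. Degree = 7.

7


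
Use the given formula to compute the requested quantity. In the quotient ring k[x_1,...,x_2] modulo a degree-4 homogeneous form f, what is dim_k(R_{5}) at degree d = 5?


For R = k[x_1,...,x_n]/(f) with f homogeneous of degree e:
The Hilbert series is (1 - t^e)/(1 - t)^n.
So h(d) = C(d+n-1, n-1) - C(d-e+n-1, n-1) for d >= e.
With n=2, e=4, d=5:
C(5+2-1, 2-1) = C(6, 1) = 6
C(5-4+2-1, 2-1) = C(2, 1) = 2
h(5) = 6 - 2 = 4

4


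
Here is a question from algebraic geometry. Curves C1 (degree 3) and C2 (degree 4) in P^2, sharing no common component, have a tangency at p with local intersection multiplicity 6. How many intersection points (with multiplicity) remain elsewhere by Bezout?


By Bezout's theorem, the total intersection number is d1 * d2.
Total = 3 * 4 = 12
Intersection multiplicity at p = 6
Remaining intersections = 12 - 6 = 6

6


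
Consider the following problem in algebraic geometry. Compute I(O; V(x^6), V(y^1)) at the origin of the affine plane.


The intersection multiplicity of V(x^a) and V(y^b) at the origin is:
I(O; V(x^6), V(y^1)) = dim_k(k[x,y]/(x^6, y^1))
A basis for k[x,y]/(x^6, y^1) is the set of monomials x^i * y^j
where 0 <= i < 6 and 0 <= j < 1.
The number of such monomials is 6 * 1 = 6

6


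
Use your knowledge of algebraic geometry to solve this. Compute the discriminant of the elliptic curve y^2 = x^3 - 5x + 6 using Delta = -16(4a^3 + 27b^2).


Compute each component:
4a^3 = 4*(-5)^3 = 4*(-125) = -500
27b^2 = 27*6^2 = 27*36 = 972
4a^3 + 27b^2 = -500 + 972 = 472
Delta = -16*472 = -7552

-7552


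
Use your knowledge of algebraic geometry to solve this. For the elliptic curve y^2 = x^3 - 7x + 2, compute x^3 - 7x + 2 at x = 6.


Compute x^3 - 7x + 2 at x = 6:
x^3 = 6^3 = 216
(-7)*x = (-7)*6 = -42
Sum: 216 - 42 + 2 = 176

176


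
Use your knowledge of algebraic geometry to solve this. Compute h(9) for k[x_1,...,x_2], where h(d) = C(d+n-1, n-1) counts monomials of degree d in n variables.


The Hilbert function for the polynomial ring in 2 variables is:
h(d) = C(d+n-1, n-1)
h(9) = C(9+2-1, 2-1) = C(10, 1)
= 10! / (1! * 9!)
= 10

10


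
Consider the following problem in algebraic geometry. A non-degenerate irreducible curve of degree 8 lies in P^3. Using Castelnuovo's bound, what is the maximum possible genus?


Castelnuovo's bound: write d - 1 = m(r-1) + epsilon with 0 <= epsilon < r-1.
d - 1 = 8 - 1 = 7
r - 1 = 3 - 1 = 2
7 = 3*2 + 1, so m = 3, epsilon = 1
pi(d, r) = m(m-1)(r-1)/2 + m*epsilon
= 3*2*2/2 + 3*1
= 12/2 + 3
= 6 + 3 = 9

9


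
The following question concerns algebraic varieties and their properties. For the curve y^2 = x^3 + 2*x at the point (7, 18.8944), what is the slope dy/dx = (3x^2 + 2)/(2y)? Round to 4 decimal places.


Using implicit differentiation of y^2 = x^3 + 2*x:
2y * dy/dx = 3x^2 + 2
dy/dx = (3x^2 + 2)/(2y)
Numerator: 3*7^2 + 2 = 149
Denominator: 2*18.8944 = 37.7888
dy/dx = 149/37.7888 = 3.9430

3.9430


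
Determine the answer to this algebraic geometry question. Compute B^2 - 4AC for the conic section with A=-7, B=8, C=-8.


The discriminant of a conic Ax^2 + Bxy + Cy^2 + ... = 0 is B^2 - 4AC.
B^2 = 8^2 = 64
4AC = 4*(-7)*(-8) = 224
Discriminant = 64 - 224 = -160

-160


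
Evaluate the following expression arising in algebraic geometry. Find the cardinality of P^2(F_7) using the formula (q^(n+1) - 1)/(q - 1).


P^2(F_7) has (q^(n+1) - 1)/(q - 1) points.
= 7^2 + 7^1 + 7^0
= 49 + 7 + 1
= 57

57


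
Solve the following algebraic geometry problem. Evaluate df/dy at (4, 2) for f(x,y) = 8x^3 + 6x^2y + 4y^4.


df/dy = 6*x^2 + 4*4*y^3
At (4,2): 6*4^2 + 4*4*2^3
= 96 + 128
= 224

224


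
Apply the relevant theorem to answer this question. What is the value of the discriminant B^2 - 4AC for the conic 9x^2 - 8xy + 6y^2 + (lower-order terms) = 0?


The discriminant of a conic Ax^2 + Bxy + Cy^2 + ... = 0 is B^2 - 4AC.
B^2 = (-8)^2 = 64
4AC = 4*9*6 = 216
Discriminant = 64 - 216 = -152

-152


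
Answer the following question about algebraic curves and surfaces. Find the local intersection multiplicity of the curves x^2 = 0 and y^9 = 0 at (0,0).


The intersection multiplicity of V(x^a) and V(y^b) at the origin is:
I(O; V(x^2), V(y^9)) = dim_k(k[x,y]/(x^2, y^9))
A basis for k[x,y]/(x^2, y^9) is the set of monomials x^i * y^j
where 0 <= i < 2 and 0 <= j < 9.
The number of such monomials is 2 * 9 = 18

18


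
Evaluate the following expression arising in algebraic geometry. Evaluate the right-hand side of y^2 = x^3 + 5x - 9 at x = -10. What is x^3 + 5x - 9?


Compute x^3 + 5x - 9 at x = -10:
x^3 = (-10)^3 = -1000
5*x = 5*(-10) = -50
Sum: -1000 - 50 - 9 = -1059

-1059


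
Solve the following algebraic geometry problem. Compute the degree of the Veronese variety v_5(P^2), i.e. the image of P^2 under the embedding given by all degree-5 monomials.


The Veronese variety v_5(P^2) has degree d^r.
d^r = 5^2 = 25

25


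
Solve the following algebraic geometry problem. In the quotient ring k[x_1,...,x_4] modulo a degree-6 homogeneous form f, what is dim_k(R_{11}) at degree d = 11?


For R = k[x_1,...,x_n]/(f) with f homogeneous of degree e:
The Hilbert series is (1 - t^e)/(1 - t)^n.
So h(d) = C(d+n-1, n-1) - C(d-e+n-1, n-1) for d >= e.
With n=4, e=6, d=11:
C(11+4-1, 4-1) = C(14, 3) = 364
C(11-6+4-1, 4-1) = C(8, 3) = 56
h(11) = 364 - 56 = 308

308


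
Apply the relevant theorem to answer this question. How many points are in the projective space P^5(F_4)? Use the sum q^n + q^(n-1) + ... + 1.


P^5(F_4) has (q^(n+1) - 1)/(q - 1) points.
= 4^5 + 4^4 + 4^3 + 4^2 + 4^1 + 4^0
= 1024 + 256 + 64 + 16 + 4 + 1
= 1365

1365


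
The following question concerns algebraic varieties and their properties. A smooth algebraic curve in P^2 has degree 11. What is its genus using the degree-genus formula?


Using the genus formula for smooth plane curves:
g = (d-1)(d-2)/2
g = (11-1)(11-2)/2
g = 10*9/2
g = 90/2 = 45

45


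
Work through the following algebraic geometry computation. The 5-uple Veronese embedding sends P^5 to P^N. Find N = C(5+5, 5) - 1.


The Veronese embedding v_d: P^n -> P^N maps each point to all
degree-d monomials in n+1 homogeneous coordinates.
N = C(n+d, d) - 1
N = C(5+5, 5) - 1
N = C(10, 5) - 1
C(10, 5) = 252
N = 252 - 1 = 251

251


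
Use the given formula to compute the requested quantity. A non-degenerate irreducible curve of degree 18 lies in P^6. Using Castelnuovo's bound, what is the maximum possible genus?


Castelnuovo's bound: write d - 1 = m(r-1) + epsilon with 0 <= epsilon < r-1.
d - 1 = 18 - 1 = 17
r - 1 = 6 - 1 = 5
17 = 3*5 + 2, so m = 3, epsilon = 2
pi(d, r) = m(m-1)(r-1)/2 + m*epsilon
= 3*2*5/2 + 3*2
= 30/2 + 6
= 15 + 6 = 21

21


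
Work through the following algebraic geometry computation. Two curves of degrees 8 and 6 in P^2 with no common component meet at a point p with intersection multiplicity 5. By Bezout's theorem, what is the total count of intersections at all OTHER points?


By Bezout's theorem, the total intersection number is d1 * d2.
Total = 8 * 6 = 48
Intersection multiplicity at p = 5
Remaining intersections = 48 - 5 = 43

43


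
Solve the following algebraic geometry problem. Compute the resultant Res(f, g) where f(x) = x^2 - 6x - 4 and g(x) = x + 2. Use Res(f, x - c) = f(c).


For Res(f, x - c), we evaluate f at x = c.
f(-2) = (-2)^2 - 6*(-2) - 4
= 4 + 12 - 4
= 16 - 4 = 12
Res(f, g) = 12

12


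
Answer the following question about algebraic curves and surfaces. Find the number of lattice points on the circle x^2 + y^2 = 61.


Systematically check integer values of x where x^2 <= 61.
For each valid x, check if 61 - x^2 is a perfect square.
x=5: 61 - 25 = 36, sqrt = 6 (valid)
x=6: 61 - 36 = 25, sqrt = 5 (valid)
Total integer solutions found: 8

8


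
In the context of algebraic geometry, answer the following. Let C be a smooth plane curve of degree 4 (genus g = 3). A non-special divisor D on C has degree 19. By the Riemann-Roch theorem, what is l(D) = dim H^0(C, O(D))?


First, compute the genus of a smooth plane curve of degree 4:
g = (d-1)(d-2)/2 = (4-1)(4-2)/2 = 3
For a non-special divisor D (i.e., h^1(D) = 0), Riemann-Roch gives:
l(D) = deg(D) - g + 1
Since deg(D) = 19 >= 2g - 1 = 5, D is non-special.
l(D) = 19 - 3 + 1 = 17

17


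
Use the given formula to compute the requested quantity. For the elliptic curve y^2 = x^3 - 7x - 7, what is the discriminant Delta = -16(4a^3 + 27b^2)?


Compute each component:
4a^3 = 4*(-7)^3 = 4*(-343) = -1372
27b^2 = 27*(-7)^2 = 27*49 = 1323
4a^3 + 27b^2 = -1372 + 1323 = -49
Delta = -16*(-49) = 784

784


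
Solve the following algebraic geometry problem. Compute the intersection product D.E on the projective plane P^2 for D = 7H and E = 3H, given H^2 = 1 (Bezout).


Using bilinearity of the intersection pairing on the projective plane P^2:
(aH).(bH) = ab * (H.H)
We have H^2 = 1 (Bezout).
D.E = (7H).(3H) = 7*3*1
= 21*1
= 21

21


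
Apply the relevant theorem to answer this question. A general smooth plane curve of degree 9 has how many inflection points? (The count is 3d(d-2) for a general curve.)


For a general smooth plane curve C of degree d, the inflection points are
the intersection of C with its Hessian curve, which has degree 3(d-2).
By Bezout, the total intersection number is d * 3(d-2) = 9 * 21 = 189.
For a general curve every flex is ordinary, so each contributes
multiplicity 1 to C·Hess(C), and the number of distinct inflection
points is 3d(d-2).
Inflection points = 3*9*(9-2) = 3*9*7 = 189

189
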